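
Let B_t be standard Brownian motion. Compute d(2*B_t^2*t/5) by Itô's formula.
d(2*B_t^2*t/5) = (2*B_t^2/5 + 2*t/5) dt + (4*B_t*t/5) dB_t

Itô's formula for f(t, x): d f(t, B_t) = (f_t + (1/2) f_xx) dt + f_x dB_t. Compute partials of f(t, x) = 2*t*x^2/5:
  f_t(t,x)  = 2*x^2/5
  f_x(t,x)  = 4*t*x/5
  f_xx(t,x) = 4*t/5
Assemble drift = f_t + (1/2) f_xx = 2*t/5 + 2*x^2/5 and diffusion = f_x = 4*t*x/5. Substituting x = B_t:
  d(2*B_t^2*t/5) = (2*B_t^2/5 + 2*t/5) dt + (4*B_t*t/5) dB_t.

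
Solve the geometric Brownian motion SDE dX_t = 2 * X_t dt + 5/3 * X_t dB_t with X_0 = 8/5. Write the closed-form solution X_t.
X_t = 8/5 * exp((11/18) * t + (5/3) * B_t)

For GBM dX = mu X dt + sigma X dB with X_0 = x_0, apply Itô to Y = log X: dY = (mu - sigma^2/2) dt + sigma dB, so Y_t = log(x_0) + (mu - sigma^2/2) t + sigma B_t and hence X_t = x_0 * exp((mu - sigma^2/2) t + sigma B_t).
With mu = 2, sigma = 5/3, x_0 = 8/5, this gives:
  X_t = 8/5 * exp((11/18) * t + (5/3) * B_t).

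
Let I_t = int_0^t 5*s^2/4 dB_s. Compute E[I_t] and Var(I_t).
E[I_t] = 0; Var(I_t) = 5*t^5/16

The Itô integral of a deterministic integrand f(s) has mean 0 because each increment f(s) * (B_{s+ds} - B_s) has mean 0. By the Itô isometry:
  Var( int_0^t f(s) dB_s ) = E[ (int_0^t f(s) dB_s)^2 ] = int_0^t f(s)^2 ds.
Here f(s) = 5*s^2/4, so f(s)^2 = 25*s^4/16. Integrate:
  int_0^t (25*s^4/16) ds = 5*t^5/16.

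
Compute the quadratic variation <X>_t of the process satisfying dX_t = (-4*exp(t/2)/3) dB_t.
<X>_t = 16*exp(t)/9 - 16/9

For an Itô process dX_t = a(t) dt + b(t) dB_t, the quadratic variation is <X>_t = int_0^t b(s)^2 ds (the drift term does not contribute). Here b(s) = -4*exp(s/2)/3, so
  b(s)^2 = 16*exp(s)/9.
Integrating from 0 to t:
  <X>_t = int_0^t (16*exp(s)/9) ds = 16*exp(t)/9 - 16/9.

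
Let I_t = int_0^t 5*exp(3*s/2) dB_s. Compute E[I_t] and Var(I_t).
E[I_t] = 0; Var(I_t) = 25*exp(3*t)/3 - 25/3

The Itô integral of a deterministic integrand f(s) has mean 0 because each increment f(s) * (B_{s+ds} - B_s) has mean 0. By the Itô isometry:
  Var( int_0^t f(s) dB_s ) = E[ (int_0^t f(s) dB_s)^2 ] = int_0^t f(s)^2 ds.
Here f(s) = 5*exp(3*s/2), so f(s)^2 = 25*exp(3*s). Integrate:
  int_0^t (25*exp(3*s)) ds = 25*exp(3*t)/3 - 25/3.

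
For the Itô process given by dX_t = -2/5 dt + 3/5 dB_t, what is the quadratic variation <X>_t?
<X>_t = 9*t/25

For an Itô process dX_t = a(t) dt + b(t) dB_t, the quadratic variation is <X>_t = int_0^t b(s)^2 ds (the drift term does not contribute). Here b(s) = 3/5, so
  b(s)^2 = 9/25.
Integrating from 0 to t:
  <X>_t = int_0^t (9/25) ds = 9*t/25.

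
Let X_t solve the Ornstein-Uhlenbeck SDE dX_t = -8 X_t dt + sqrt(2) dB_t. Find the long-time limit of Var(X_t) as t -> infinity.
lim Var(X_t) = 1/8

The OU SDE dX = -theta X dt + sigma dB admits the integrating factor exp(theta t): d(exp(theta t) X_t) = sigma exp(theta t) dB_t. Integrating from 0 to t gives X_t = x_0 * exp(-theta t) + sigma * int_0^t exp(-theta (t-s)) dB_s for any initial x_0. The Itô integral has variance (by the Itô isometry) sigma^2 * int_0^t exp(-2 theta (t - s)) ds = sigma^2 * (1 - exp(-2 theta t)) / (2 theta), independent of x_0.
With theta = 8, sigma = sqrt(2):
  Var(X_t) = (sqrt(2))^2 * (1 - exp(-2*8 t)) / (2 * 8) = 1/8 - exp(-16*t)/8.
As t -> infinity, exp(-2*8 t) -> 0, so the stationary variance is sigma^2 / (2 theta) = 1/8.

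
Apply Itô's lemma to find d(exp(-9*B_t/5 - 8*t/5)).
d(exp(-9*B_t/5 - 8*t/5)) = (exp(-9*B_t/5 - 8*t/5)/50) dt + (-9*exp(-9*B_t/5 - 8*t/5)/5) dB_t

Itô's formula for f(t, x): d f(t, B_t) = (f_t + (1/2) f_xx) dt + f_x dB_t. Compute partials of f(t, x) = exp(-8*t/5 - 9*x/5):
  f_t(t,x)  = -8*exp(-8*t/5 - 9*x/5)/5
  f_x(t,x)  = -9*exp(-8*t/5 - 9*x/5)/5
  f_xx(t,x) = 81*exp(-8*t/5 - 9*x/5)/25
Assemble drift = f_t + (1/2) f_xx = exp(-8*t/5 - 9*x/5)/50 and diffusion = f_x = -9*exp(-8*t/5 - 9*x/5)/5. Substituting x = B_t:
  d(exp(-9*B_t/5 - 8*t/5)) = (exp(-9*B_t/5 - 8*t/5)/50) dt + (-9*exp(-9*B_t/5 - 8*t/5)/5) dB_t.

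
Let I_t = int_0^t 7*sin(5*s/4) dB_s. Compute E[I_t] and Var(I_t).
E[I_t] = 0; Var(I_t) = 49*t/2 - 49*sin(5*t/2)/5

The Itô integral of a deterministic integrand f(s) has mean 0 because each increment f(s) * (B_{s+ds} - B_s) has mean 0. By the Itô isometry:
  Var( int_0^t f(s) dB_s ) = E[ (int_0^t f(s) dB_s)^2 ] = int_0^t f(s)^2 ds.
Here f(s) = 7*sin(5*s/4), so f(s)^2 = 49*sin(5*s/4)^2. Integrate:
  int_0^t (49*sin(5*s/4)^2) ds = 49*t/2 - 49*sin(5*t/2)/5.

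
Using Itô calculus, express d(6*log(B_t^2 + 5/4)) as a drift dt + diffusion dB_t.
d(6*log(B_t^2 + 5/4)) = (24*(5 - 4*B_t^2)/(4*B_t^2 + 5)^2) dt + (48*B_t/(4*B_t^2 + 5)) dB_t

Itô's formula for f(B_t) gives d f(B_t) = f'(B_t) dB_t + (1/2) f''(B_t) dt. Compute derivatives of f(x) = 6*log(x^2 + 5/4):
  f'(x)  = 48*x/(4*x^2 + 5)
  f''(x) = 48*(5 - 4*x^2)/(4*x^2 + 5)^2
Substitute x = B_t and multiply the f'' term by 1/2:
  drift     = (1/2) * (48*(5 - 4*x^2)/(4*x^2 + 5)^2) evaluated at B_t = 24*(5 - 4*B_t^2)/(4*B_t^2 + 5)^2
  diffusion = (48*x/(4*x^2 + 5)) evaluated at B_t = 48*B_t/(4*B_t^2 + 5)
Therefore d(6*log(B_t^2 + 5/4)) = (24*(5 - 4*B_t^2)/(4*B_t^2 + 5)^2) dt + (48*B_t/(4*B_t^2 + 5)) dB_t.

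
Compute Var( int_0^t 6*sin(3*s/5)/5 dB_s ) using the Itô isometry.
Var = 18*t/25 - 3*sin(6*t/5)/5

The Itô integral of a deterministic integrand f(s) has mean 0 because each increment f(s) * (B_{s+ds} - B_s) has mean 0. By the Itô isometry:
  Var( int_0^t f(s) dB_s ) = E[ (int_0^t f(s) dB_s)^2 ] = int_0^t f(s)^2 ds.
Here f(s) = 6*sin(3*s/5)/5, so f(s)^2 = 36*sin(3*s/5)^2/25. Integrate:
  int_0^t (36*sin(3*s/5)^2/25) ds = 18*t/25 - 3*sin(6*t/5)/5.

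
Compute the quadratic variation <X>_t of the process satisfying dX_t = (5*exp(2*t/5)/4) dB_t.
<X>_t = 125*exp(4*t/5)/64 - 125/64

For an Itô process dX_t = a(t) dt + b(t) dB_t, the quadratic variation is <X>_t = int_0^t b(s)^2 ds (the drift term does not contribute). Here b(s) = 5*exp(2*s/5)/4, so
  b(s)^2 = 25*exp(4*s/5)/16.
Integrating from 0 to t:
  <X>_t = int_0^t (25*exp(4*s/5)/16) ds = 125*exp(4*t/5)/64 - 125/64.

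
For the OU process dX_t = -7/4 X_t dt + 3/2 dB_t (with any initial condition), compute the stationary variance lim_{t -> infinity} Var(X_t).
lim Var(X_t) = 9/14

The OU SDE dX = -theta X dt + sigma dB admits the integrating factor exp(theta t): d(exp(theta t) X_t) = sigma exp(theta t) dB_t. Integrating from 0 to t gives X_t = x_0 * exp(-theta t) + sigma * int_0^t exp(-theta (t-s)) dB_s for any initial x_0. The Itô integral has variance (by the Itô isometry) sigma^2 * int_0^t exp(-2 theta (t - s)) ds = sigma^2 * (1 - exp(-2 theta t)) / (2 theta), independent of x_0.
With theta = 7/4, sigma = 3/2:
  Var(X_t) = (3/2)^2 * (1 - exp(-2*7/4 t)) / (2 * 7/4) = 9/14 - 9*exp(-7*t/2)/14.
As t -> infinity, exp(-2*7/4 t) -> 0, so the stationary variance is sigma^2 / (2 theta) = 9/14.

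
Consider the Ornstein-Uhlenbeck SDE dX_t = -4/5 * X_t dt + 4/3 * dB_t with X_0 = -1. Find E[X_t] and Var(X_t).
E[X_t] = -exp(-4*t/5); Var(X_t) = 10/9 - 10*exp(-8*t/5)/9

The OU SDE dX = -theta X dt + sigma dB admits the integrating factor exp(theta t): d(exp(theta t) X_t) = sigma exp(theta t) dB_t. Integrating from 0 to t:
  X_t = x_0 * exp(-theta t) + sigma * int_0^t exp(-theta (t-s)) dB_s.
The Itô integral has mean 0 and (by the Itô isometry) variance sigma^2 * int_0^t exp(-2 theta (t - s)) ds = sigma^2 * (1 - exp(-2 theta t)) / (2 theta).
With theta = 4/5, sigma = 4/3, x_0 = -1:
  E[X_t] = -1 * exp(-4/5 t) = -exp(-4*t/5)
  Var(X_t) = (4/3)^2 * (1 - exp(-2*4/5 t)) / (2 * 4/5) = 10/9 - 10*exp(-8*t/5)/9.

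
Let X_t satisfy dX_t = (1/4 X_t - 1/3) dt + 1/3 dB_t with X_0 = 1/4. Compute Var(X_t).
Var(X_t) = 2*exp(t/2)/9 - 2/9

The variance V(t) = Var(X_t) satisfies V'(t) = 2 a V(t) + c^2 with V(0) = 0 (drift coefficient is linear in X, diffusion is constant). With a = 1/4, c = 1/3, the solution is
  V(t) = (c^2 / (2 a)) * (exp(2 a t) - 1)
       = ((1/3)^2 / (2*(1/4))) * (exp((1/2) t) - 1)
       = 2*exp(t/2)/9 - 2/9.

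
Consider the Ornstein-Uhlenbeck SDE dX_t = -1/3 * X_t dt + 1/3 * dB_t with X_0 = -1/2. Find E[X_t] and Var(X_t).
E[X_t] = -exp(-t/3)/2; Var(X_t) = 1/6 - exp(-2*t/3)/6

The OU SDE dX = -theta X dt + sigma dB admits the integrating factor exp(theta t): d(exp(theta t) X_t) = sigma exp(theta t) dB_t. Integrating from 0 to t:
  X_t = x_0 * exp(-theta t) + sigma * int_0^t exp(-theta (t-s)) dB_s.
The Itô integral has mean 0 and (by the Itô isometry) variance sigma^2 * int_0^t exp(-2 theta (t - s)) ds = sigma^2 * (1 - exp(-2 theta t)) / (2 theta).
With theta = 1/3, sigma = 1/3, x_0 = -1/2:
  E[X_t] = -1/2 * exp(-1/3 t) = -exp(-t/3)/2
  Var(X_t) = (1/3)^2 * (1 - exp(-2*1/3 t)) / (2 * 1/3) = 1/6 - exp(-2*t/3)/6.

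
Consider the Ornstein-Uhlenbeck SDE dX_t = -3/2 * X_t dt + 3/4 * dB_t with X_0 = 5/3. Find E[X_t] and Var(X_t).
E[X_t] = 5*exp(-3*t/2)/3; Var(X_t) = 3/16 - 3*exp(-3*t)/16

The OU SDE dX = -theta X dt + sigma dB admits the integrating factor exp(theta t): d(exp(theta t) X_t) = sigma exp(theta t) dB_t. Integrating from 0 to t:
  X_t = x_0 * exp(-theta t) + sigma * int_0^t exp(-theta (t-s)) dB_s.
The Itô integral has mean 0 and (by the Itô isometry) variance sigma^2 * int_0^t exp(-2 theta (t - s)) ds = sigma^2 * (1 - exp(-2 theta t)) / (2 theta).
With theta = 3/2, sigma = 3/4, x_0 = 5/3:
  E[X_t] = 5/3 * exp(-3/2 t) = 5*exp(-3*t/2)/3
  Var(X_t) = (3/4)^2 * (1 - exp(-2*3/2 t)) / (2 * 3/2) = 3/16 - 3*exp(-3*t)/16.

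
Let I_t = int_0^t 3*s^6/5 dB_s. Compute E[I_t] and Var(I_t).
E[I_t] = 0; Var(I_t) = 9*t^13/325

The Itô integral of a deterministic integrand f(s) has mean 0 because each increment f(s) * (B_{s+ds} - B_s) has mean 0. By the Itô isometry:
  Var( int_0^t f(s) dB_s ) = E[ (int_0^t f(s) dB_s)^2 ] = int_0^t f(s)^2 ds.
Here f(s) = 3*s^6/5, so f(s)^2 = 9*s^12/25. Integrate:
  int_0^t (9*s^12/25) ds = 9*t^13/325.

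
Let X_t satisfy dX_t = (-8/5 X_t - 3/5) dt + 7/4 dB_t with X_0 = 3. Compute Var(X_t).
Var(X_t) = 245/256 - 245*exp(-16*t/5)/256

The variance V(t) = Var(X_t) satisfies V'(t) = 2 a V(t) + c^2 with V(0) = 0 (drift coefficient is linear in X, diffusion is constant). With a = -8/5, c = 7/4, the solution is
  V(t) = (c^2 / (2 a)) * (exp(2 a t) - 1)
       = ((7/4)^2 / (2*(-8/5))) * (exp((-16/5) t) - 1)
       = 245/256 - 245*exp(-16*t/5)/256.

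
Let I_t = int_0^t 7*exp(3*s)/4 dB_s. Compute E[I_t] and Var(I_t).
E[I_t] = 0; Var(I_t) = 49*exp(6*t)/96 - 49/96

The Itô integral of a deterministic integrand f(s) has mean 0 because each increment f(s) * (B_{s+ds} - B_s) has mean 0. By the Itô isometry:
  Var( int_0^t f(s) dB_s ) = E[ (int_0^t f(s) dB_s)^2 ] = int_0^t f(s)^2 ds.
Here f(s) = 7*exp(3*s)/4, so f(s)^2 = 49*exp(6*s)/16. Integrate:
  int_0^t (49*exp(6*s)/16) ds = 49*exp(6*t)/96 - 49/96.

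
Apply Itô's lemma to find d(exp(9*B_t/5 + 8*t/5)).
d(exp(9*B_t/5 + 8*t/5)) = (161*exp(9*B_t/5 + 8*t/5)/50) dt + (9*exp(9*B_t/5 + 8*t/5)/5) dB_t

Itô's formula for f(t, x): d f(t, B_t) = (f_t + (1/2) f_xx) dt + f_x dB_t. Compute partials of f(t, x) = exp(8*t/5 + 9*x/5):
  f_t(t,x)  = 8*exp(8*t/5 + 9*x/5)/5
  f_x(t,x)  = 9*exp(8*t/5 + 9*x/5)/5
  f_xx(t,x) = 81*exp(8*t/5 + 9*x/5)/25
Assemble drift = f_t + (1/2) f_xx = 161*exp(8*t/5 + 9*x/5)/50 and diffusion = f_x = 9*exp(8*t/5 + 9*x/5)/5. Substituting x = B_t:
  d(exp(9*B_t/5 + 8*t/5)) = (161*exp(9*B_t/5 + 8*t/5)/50) dt + (9*exp(9*B_t/5 + 8*t/5)/5) dB_t.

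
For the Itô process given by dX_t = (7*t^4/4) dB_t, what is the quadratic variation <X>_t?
<X>_t = 49*t^9/144

For an Itô process dX_t = a(t) dt + b(t) dB_t, the quadratic variation is <X>_t = int_0^t b(s)^2 ds (the drift term does not contribute). Here b(s) = 7*s^4/4, so
  b(s)^2 = 49*s^8/16.
Integrating from 0 to t:
  <X>_t = int_0^t (49*s^8/16) ds = 49*t^9/144.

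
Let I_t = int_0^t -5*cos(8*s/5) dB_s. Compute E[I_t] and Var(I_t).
E[I_t] = 0; Var(I_t) = 25*t/2 + 125*sin(8*t/5)*cos(8*t/5)/16

The Itô integral of a deterministic integrand f(s) has mean 0 because each increment f(s) * (B_{s+ds} - B_s) has mean 0. By the Itô isometry:
  Var( int_0^t f(s) dB_s ) = E[ (int_0^t f(s) dB_s)^2 ] = int_0^t f(s)^2 ds.
Here f(s) = -5*cos(8*s/5), so f(s)^2 = 25*cos(8*s/5)^2. Integrate:
  int_0^t (25*cos(8*s/5)^2) ds = 25*t/2 + 125*sin(8*t/5)*cos(8*t/5)/16.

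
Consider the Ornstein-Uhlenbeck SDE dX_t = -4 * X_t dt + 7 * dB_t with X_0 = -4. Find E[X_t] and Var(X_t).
E[X_t] = -4*exp(-4*t); Var(X_t) = 49/8 - 49*exp(-8*t)/8

The OU SDE dX = -theta X dt + sigma dB admits the integrating factor exp(theta t): d(exp(theta t) X_t) = sigma exp(theta t) dB_t. Integrating from 0 to t:
  X_t = x_0 * exp(-theta t) + sigma * int_0^t exp(-theta (t-s)) dB_s.
The Itô integral has mean 0 and (by the Itô isometry) variance sigma^2 * int_0^t exp(-2 theta (t - s)) ds = sigma^2 * (1 - exp(-2 theta t)) / (2 theta).
With theta = 4, sigma = 7, x_0 = -4:
  E[X_t] = -4 * exp(-4 t) = -4*exp(-4*t)
  Var(X_t) = (7)^2 * (1 - exp(-2*4 t)) / (2 * 4) = 49/8 - 49*exp(-8*t)/8.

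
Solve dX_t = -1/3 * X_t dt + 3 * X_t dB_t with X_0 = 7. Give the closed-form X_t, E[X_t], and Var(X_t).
X_t = 7 * exp((-29/6) t + (3) B_t); E[X_t] = 7*exp(-t/3); Var(X_t) = (49*exp(9*t) - 49)*exp(-2*t/3)

For GBM dX = mu X dt + sigma X dB with X_0 = x_0, apply Itô to Y = log X: dY = (mu - sigma^2/2) dt + sigma dB, so Y_t = log(x_0) + (mu - sigma^2/2) t + sigma B_t and hence X_t = x_0 * exp((mu - sigma^2/2) t + sigma B_t).
With mu = -1/3, sigma = 3, x_0 = 7, this gives:
  X_t = 7 * exp((-29/6) * t + (3) * B_t).
Since sigma*B_t ~ Normal(0, sigma^2 t), E[exp(sigma*B_t)] = exp(sigma^2 t / 2); so E[X_t] = x_0 * exp((mu - sigma^2/2) t) * exp(sigma^2 t / 2) = x_0 * exp(mu t) = 7*exp(-t/3).
Var(X_t) = E[X_t^2] - (E[X_t])^2 = x_0^2 * exp(2 mu t) * (exp(sigma^2 t) - 1) = (49*exp(9*t) - 49)*exp(-2*t/3).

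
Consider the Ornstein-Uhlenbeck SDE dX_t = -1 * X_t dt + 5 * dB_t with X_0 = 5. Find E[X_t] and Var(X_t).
E[X_t] = 5*exp(-t); Var(X_t) = 25/2 - 25*exp(-2*t)/2

The OU SDE dX = -theta X dt + sigma dB admits the integrating factor exp(theta t): d(exp(theta t) X_t) = sigma exp(theta t) dB_t. Integrating from 0 to t:
  X_t = x_0 * exp(-theta t) + sigma * int_0^t exp(-theta (t-s)) dB_s.
The Itô integral has mean 0 and (by the Itô isometry) variance sigma^2 * int_0^t exp(-2 theta (t - s)) ds = sigma^2 * (1 - exp(-2 theta t)) / (2 theta).
With theta = 1, sigma = 5, x_0 = 5:
  E[X_t] = 5 * exp(-1 t) = 5*exp(-t)
  Var(X_t) = (5)^2 * (1 - exp(-2*1 t)) / (2 * 1) = 25/2 - 25*exp(-2*t)/2.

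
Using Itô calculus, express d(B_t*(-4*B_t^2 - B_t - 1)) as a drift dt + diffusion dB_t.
d(B_t*(-4*B_t^2 - B_t - 1)) = (-12*B_t - 1) dt + (-12*B_t^2 - 2*B_t - 1) dB_t

Itô's formula for f(B_t) gives d f(B_t) = f'(B_t) dB_t + (1/2) f''(B_t) dt. Compute derivatives of f(x) = x*(-4*x^2 - x - 1):
  f'(x)  = -12*x^2 - 2*x - 1
  f''(x) = -24*x - 2
Substitute x = B_t and multiply the f'' term by 1/2:
  drift     = (1/2) * (-24*x - 2) evaluated at B_t = -12*B_t - 1
  diffusion = (-12*x^2 - 2*x - 1) evaluated at B_t = -12*B_t^2 - 2*B_t - 1
Therefore d(B_t*(-4*B_t^2 - B_t - 1)) = (-12*B_t - 1) dt + (-12*B_t^2 - 2*B_t - 1) dB_t.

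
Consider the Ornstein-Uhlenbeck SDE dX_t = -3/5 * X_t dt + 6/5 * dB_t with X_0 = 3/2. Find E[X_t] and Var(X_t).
E[X_t] = 3*exp(-3*t/5)/2; Var(X_t) = 6/5 - 6*exp(-6*t/5)/5

The OU SDE dX = -theta X dt + sigma dB admits the integrating factor exp(theta t): d(exp(theta t) X_t) = sigma exp(theta t) dB_t. Integrating from 0 to t:
  X_t = x_0 * exp(-theta t) + sigma * int_0^t exp(-theta (t-s)) dB_s.
The Itô integral has mean 0 and (by the Itô isometry) variance sigma^2 * int_0^t exp(-2 theta (t - s)) ds = sigma^2 * (1 - exp(-2 theta t)) / (2 theta).
With theta = 3/5, sigma = 6/5, x_0 = 3/2:
  E[X_t] = 3/2 * exp(-3/5 t) = 3*exp(-3*t/5)/2
  Var(X_t) = (6/5)^2 * (1 - exp(-2*3/5 t)) / (2 * 3/5) = 6/5 - 6*exp(-6*t/5)/5.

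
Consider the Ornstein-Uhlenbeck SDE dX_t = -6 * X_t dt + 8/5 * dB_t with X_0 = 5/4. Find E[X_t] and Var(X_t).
E[X_t] = 5*exp(-6*t)/4; Var(X_t) = 16/75 - 16*exp(-12*t)/75

The OU SDE dX = -theta X dt + sigma dB admits the integrating factor exp(theta t): d(exp(theta t) X_t) = sigma exp(theta t) dB_t. Integrating from 0 to t:
  X_t = x_0 * exp(-theta t) + sigma * int_0^t exp(-theta (t-s)) dB_s.
The Itô integral has mean 0 and (by the Itô isometry) variance sigma^2 * int_0^t exp(-2 theta (t - s)) ds = sigma^2 * (1 - exp(-2 theta t)) / (2 theta).
With theta = 6, sigma = 8/5, x_0 = 5/4:
  E[X_t] = 5/4 * exp(-6 t) = 5*exp(-6*t)/4
  Var(X_t) = (8/5)^2 * (1 - exp(-2*6 t)) / (2 * 6) = 16/75 - 16*exp(-12*t)/75.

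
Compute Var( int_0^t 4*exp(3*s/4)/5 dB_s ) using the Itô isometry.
Var = 32*exp(3*t/2)/75 - 32/75

The Itô integral of a deterministic integrand f(s) has mean 0 because each increment f(s) * (B_{s+ds} - B_s) has mean 0. By the Itô isometry:
  Var( int_0^t f(s) dB_s ) = E[ (int_0^t f(s) dB_s)^2 ] = int_0^t f(s)^2 ds.
Here f(s) = 4*exp(3*s/4)/5, so f(s)^2 = 16*exp(3*s/2)/25. Integrate:
  int_0^t (16*exp(3*s/2)/25) ds = 32*exp(3*t/2)/75 - 32/75.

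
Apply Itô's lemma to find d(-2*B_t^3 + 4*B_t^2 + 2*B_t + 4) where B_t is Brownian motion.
d(-2*B_t^3 + 4*B_t^2 + 2*B_t + 4) = (4 - 6*B_t) dt + (-6*B_t^2 + 8*B_t + 2) dB_t

Itô's formula for f(B_t) gives d f(B_t) = f'(B_t) dB_t + (1/2) f''(B_t) dt. Compute derivatives of f(x) = -2*x^3 + 4*x^2 + 2*x + 4:
  f'(x)  = -6*x^2 + 8*x + 2
  f''(x) = 8 - 12*x
Substitute x = B_t and multiply the f'' term by 1/2:
  drift     = (1/2) * (8 - 12*x) evaluated at B_t = 4 - 6*B_t
  diffusion = (-6*x^2 + 8*x + 2) evaluated at B_t = -6*B_t^2 + 8*B_t + 2
Therefore d(-2*B_t^3 + 4*B_t^2 + 2*B_t + 4) = (4 - 6*B_t) dt + (-6*B_t^2 + 8*B_t + 2) dB_t.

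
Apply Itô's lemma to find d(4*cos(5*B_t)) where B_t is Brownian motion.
d(4*cos(5*B_t)) = (-50*cos(5*B_t)) dt + (-20*sin(5*B_t)) dB_t

Itô's formula for f(B_t) gives d f(B_t) = f'(B_t) dB_t + (1/2) f''(B_t) dt. Compute derivatives of f(x) = 4*cos(5*x):
  f'(x)  = -20*sin(5*x)
  f''(x) = -100*cos(5*x)
Substitute x = B_t and multiply the f'' term by 1/2:
  drift     = (1/2) * (-100*cos(5*x)) evaluated at B_t = -50*cos(5*B_t)
  diffusion = (-20*sin(5*x)) evaluated at B_t = -20*sin(5*B_t)
Therefore d(4*cos(5*B_t)) = (-50*cos(5*B_t)) dt + (-20*sin(5*B_t)) dB_t.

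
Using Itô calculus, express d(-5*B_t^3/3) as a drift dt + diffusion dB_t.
d(-5*B_t^3/3) = (-5*B_t) dt + (-5*B_t^2) dB_t

Itô's formula for f(B_t) gives d f(B_t) = f'(B_t) dB_t + (1/2) f''(B_t) dt. Compute derivatives of f(x) = -5*x^3/3:
  f'(x)  = -5*x^2
  f''(x) = -10*x
Substitute x = B_t and multiply the f'' term by 1/2:
  drift     = (1/2) * (-10*x) evaluated at B_t = -5*B_t
  diffusion = (-5*x^2) evaluated at B_t = -5*B_t^2
Therefore d(-5*B_t^3/3) = (-5*B_t) dt + (-5*B_t^2) dB_t.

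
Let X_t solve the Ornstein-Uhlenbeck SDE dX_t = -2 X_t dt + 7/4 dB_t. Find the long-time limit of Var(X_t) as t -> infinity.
lim Var(X_t) = 49/64

The OU SDE dX = -theta X dt + sigma dB admits the integrating factor exp(theta t): d(exp(theta t) X_t) = sigma exp(theta t) dB_t. Integrating from 0 to t gives X_t = x_0 * exp(-theta t) + sigma * int_0^t exp(-theta (t-s)) dB_s for any initial x_0. The Itô integral has variance (by the Itô isometry) sigma^2 * int_0^t exp(-2 theta (t - s)) ds = sigma^2 * (1 - exp(-2 theta t)) / (2 theta), independent of x_0.
With theta = 2, sigma = 7/4:
  Var(X_t) = (7/4)^2 * (1 - exp(-2*2 t)) / (2 * 2) = 49/64 - 49*exp(-4*t)/64.
As t -> infinity, exp(-2*2 t) -> 0, so the stationary variance is sigma^2 / (2 theta) = 49/64.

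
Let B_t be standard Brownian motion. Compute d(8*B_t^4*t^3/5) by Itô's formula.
d(8*B_t^4*t^3/5) = (24*B_t^2*t^2*(B_t^2 + 2*t)/5) dt + (32*B_t^3*t^3/5) dB_t

Itô's formula for f(t, x): d f(t, B_t) = (f_t + (1/2) f_xx) dt + f_x dB_t. Compute partials of f(t, x) = 8*t^3*x^4/5:
  f_t(t,x)  = 24*t^2*x^4/5
  f_x(t,x)  = 32*t^3*x^3/5
  f_xx(t,x) = 96*t^3*x^2/5
Assemble drift = f_t + (1/2) f_xx = 24*t^2*x^2*(2*t + x^2)/5 and diffusion = f_x = 32*t^3*x^3/5. Substituting x = B_t:
  d(8*B_t^4*t^3/5) = (24*B_t^2*t^2*(B_t^2 + 2*t)/5) dt + (32*B_t^3*t^3/5) dB_t.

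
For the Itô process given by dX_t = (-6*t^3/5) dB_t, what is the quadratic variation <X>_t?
<X>_t = 36*t^7/175

For an Itô process dX_t = a(t) dt + b(t) dB_t, the quadratic variation is <X>_t = int_0^t b(s)^2 ds (the drift term does not contribute). Here b(s) = -6*s^3/5, so
  b(s)^2 = 36*s^6/25.
Integrating from 0 to t:
  <X>_t = int_0^t (36*s^6/25) ds = 36*t^7/175.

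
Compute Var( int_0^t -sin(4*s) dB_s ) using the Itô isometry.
Var = t/2 - sin(4*t)*cos(4*t)/8

The Itô integral of a deterministic integrand f(s) has mean 0 because each increment f(s) * (B_{s+ds} - B_s) has mean 0. By the Itô isometry:
  Var( int_0^t f(s) dB_s ) = E[ (int_0^t f(s) dB_s)^2 ] = int_0^t f(s)^2 ds.
Here f(s) = -sin(4*s), so f(s)^2 = sin(4*s)^2. Integrate:
  int_0^t (sin(4*s)^2) ds = t/2 - sin(4*t)*cos(4*t)/8.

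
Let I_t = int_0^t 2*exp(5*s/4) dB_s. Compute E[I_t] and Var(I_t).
E[I_t] = 0; Var(I_t) = 8*exp(5*t/2)/5 - 8/5

The Itô integral of a deterministic integrand f(s) has mean 0 because each increment f(s) * (B_{s+ds} - B_s) has mean 0. By the Itô isometry:
  Var( int_0^t f(s) dB_s ) = E[ (int_0^t f(s) dB_s)^2 ] = int_0^t f(s)^2 ds.
Here f(s) = 2*exp(5*s/4), so f(s)^2 = 4*exp(5*s/2). Integrate:
  int_0^t (4*exp(5*s/2)) ds = 8*exp(5*t/2)/5 - 8/5.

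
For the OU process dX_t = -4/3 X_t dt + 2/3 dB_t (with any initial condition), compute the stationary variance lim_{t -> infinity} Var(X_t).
lim Var(X_t) = 1/6

The OU SDE dX = -theta X dt + sigma dB admits the integrating factor exp(theta t): d(exp(theta t) X_t) = sigma exp(theta t) dB_t. Integrating from 0 to t gives X_t = x_0 * exp(-theta t) + sigma * int_0^t exp(-theta (t-s)) dB_s for any initial x_0. The Itô integral has variance (by the Itô isometry) sigma^2 * int_0^t exp(-2 theta (t - s)) ds = sigma^2 * (1 - exp(-2 theta t)) / (2 theta), independent of x_0.
With theta = 4/3, sigma = 2/3:
  Var(X_t) = (2/3)^2 * (1 - exp(-2*4/3 t)) / (2 * 4/3) = 1/6 - exp(-8*t/3)/6.
As t -> infinity, exp(-2*4/3 t) -> 0, so the stationary variance is sigma^2 / (2 theta) = 1/6.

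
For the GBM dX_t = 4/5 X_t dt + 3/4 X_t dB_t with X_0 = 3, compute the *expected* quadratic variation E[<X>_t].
E[<X>_t] = 405*exp(173*t/80)/173 - 405/173

<X>_t = int_0^t ((3/4) * X_s)^2 ds. Taking expectation inside the integral: E[<X>_t] = (3/4)^2 * int_0^t E[X_s^2] ds. For GBM, E[X_s^2] = x_0^2 * exp((2 mu + sigma^2) s). Integrating:
  E[<X>_t] = (3/4)^2 * 3^2 * (exp((2*(4/5) + (3/4)^2) t) - 1) / (2*(4/5) + (3/4)^2)
           = (3/4)^2 * 3^2 * (exp((173/80) t) - 1) / (173/80) = 405*exp(173*t/80)/173 - 405/173.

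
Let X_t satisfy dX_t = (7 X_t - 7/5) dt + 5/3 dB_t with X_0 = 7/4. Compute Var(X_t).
Var(X_t) = 25*exp(14*t)/126 - 25/126

The variance V(t) = Var(X_t) satisfies V'(t) = 2 a V(t) + c^2 with V(0) = 0 (drift coefficient is linear in X, diffusion is constant). With a = 7, c = 5/3, the solution is
  V(t) = (c^2 / (2 a)) * (exp(2 a t) - 1)
       = ((5/3)^2 / (2*7)) * (exp(14 t) - 1)
       = 25*exp(14*t)/126 - 25/126.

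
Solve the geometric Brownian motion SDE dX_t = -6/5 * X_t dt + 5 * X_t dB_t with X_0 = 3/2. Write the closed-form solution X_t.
X_t = 3/2 * exp((-137/10) * t + (5) * B_t)

For GBM dX = mu X dt + sigma X dB with X_0 = x_0, apply Itô to Y = log X: dY = (mu - sigma^2/2) dt + sigma dB, so Y_t = log(x_0) + (mu - sigma^2/2) t + sigma B_t and hence X_t = x_0 * exp((mu - sigma^2/2) t + sigma B_t).
With mu = -6/5, sigma = 5, x_0 = 3/2, this gives:
  X_t = 3/2 * exp((-137/10) * t + (5) * B_t).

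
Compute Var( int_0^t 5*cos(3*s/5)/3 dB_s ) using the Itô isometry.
Var = 25*t/18 + 125*sin(6*t/5)/108

The Itô integral of a deterministic integrand f(s) has mean 0 because each increment f(s) * (B_{s+ds} - B_s) has mean 0. By the Itô isometry:
  Var( int_0^t f(s) dB_s ) = E[ (int_0^t f(s) dB_s)^2 ] = int_0^t f(s)^2 ds.
Here f(s) = 5*cos(3*s/5)/3, so f(s)^2 = 25*cos(3*s/5)^2/9. Integrate:
  int_0^t (25*cos(3*s/5)^2/9) ds = 25*t/18 + 125*sin(6*t/5)/108.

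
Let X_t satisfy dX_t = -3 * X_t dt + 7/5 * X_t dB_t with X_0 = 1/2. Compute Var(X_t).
Var(X_t) = (exp(49*t/25) - 1)*exp(-6*t)/4

For GBM dX = mu X dt + sigma X dB with X_0 = x_0, apply Itô to Y = log X: dY = (mu - sigma^2/2) dt + sigma dB, so Y_t = log(x_0) + (mu - sigma^2/2) t + sigma B_t and hence X_t = x_0 * exp((mu - sigma^2/2) t + sigma B_t).
With mu = -3, sigma = 7/5, x_0 = 1/2, this gives:
  X_t = 1/2 * exp((-199/50) * t + (7/5) * B_t).
Since sigma*B_t ~ Normal(0, sigma^2 t), E[exp(sigma*B_t)] = exp(sigma^2 t / 2); so E[X_t] = x_0 * exp((mu - sigma^2/2) t) * exp(sigma^2 t / 2) = x_0 * exp(mu t) = exp(-3*t)/2.
Var(X_t) = E[X_t^2] - (E[X_t])^2 = x_0^2 * exp(2 mu t) * (exp(sigma^2 t) - 1) = (exp(49*t/25) - 1)*exp(-6*t)/4.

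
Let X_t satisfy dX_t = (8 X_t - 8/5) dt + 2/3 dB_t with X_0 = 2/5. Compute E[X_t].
E[X_t] = exp(8*t)/5 + 1/5

Taking expectations and using E[dB_t] = 0, the mean m(t) = E[X_t] satisfies the ODE m'(t) = a m(t) + b with m(0) = x_0. With a = 8, b = -8/5, x_0 = 2/5, the solution is
  m(t) = x_0 * exp(a t) + (b/a) * (exp(a t) - 1)
       = (2/5) * exp(8 t) + ((-8/5)/8) * (exp(8 t) - 1)
       = exp(8*t)/5 + 1/5.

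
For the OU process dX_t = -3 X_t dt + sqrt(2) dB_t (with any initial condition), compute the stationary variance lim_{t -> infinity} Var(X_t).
lim Var(X_t) = 1/3

The OU SDE dX = -theta X dt + sigma dB admits the integrating factor exp(theta t): d(exp(theta t) X_t) = sigma exp(theta t) dB_t. Integrating from 0 to t gives X_t = x_0 * exp(-theta t) + sigma * int_0^t exp(-theta (t-s)) dB_s for any initial x_0. The Itô integral has variance (by the Itô isometry) sigma^2 * int_0^t exp(-2 theta (t - s)) ds = sigma^2 * (1 - exp(-2 theta t)) / (2 theta), independent of x_0.
With theta = 3, sigma = sqrt(2):
  Var(X_t) = (sqrt(2))^2 * (1 - exp(-2*3 t)) / (2 * 3) = 1/3 - exp(-6*t)/3.
As t -> infinity, exp(-2*3 t) -> 0, so the stationary variance is sigma^2 / (2 theta) = 1/3.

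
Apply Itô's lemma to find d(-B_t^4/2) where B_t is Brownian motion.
d(-B_t^4/2) = (-3*B_t^2) dt + (-2*B_t^3) dB_t

Itô's formula for f(B_t) gives d f(B_t) = f'(B_t) dB_t + (1/2) f''(B_t) dt. Compute derivatives of f(x) = -x^4/2:
  f'(x)  = -2*x^3
  f''(x) = -6*x^2
Substitute x = B_t and multiply the f'' term by 1/2:
  drift     = (1/2) * (-6*x^2) evaluated at B_t = -3*B_t^2
  diffusion = (-2*x^3) evaluated at B_t = -2*B_t^3
Therefore d(-B_t^4/2) = (-3*B_t^2) dt + (-2*B_t^3) dB_t.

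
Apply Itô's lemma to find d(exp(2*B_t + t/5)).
d(exp(2*B_t + t/5)) = (11*exp(2*B_t + t/5)/5) dt + (2*exp(2*B_t + t/5)) dB_t

Itô's formula for f(t, x): d f(t, B_t) = (f_t + (1/2) f_xx) dt + f_x dB_t. Compute partials of f(t, x) = exp(t/5 + 2*x):
  f_t(t,x)  = exp(t/5 + 2*x)/5
  f_x(t,x)  = 2*exp(t/5 + 2*x)
  f_xx(t,x) = 4*exp(t/5 + 2*x)
Assemble drift = f_t + (1/2) f_xx = 11*exp(t/5 + 2*x)/5 and diffusion = f_x = 2*exp(t/5 + 2*x). Substituting x = B_t:
  d(exp(2*B_t + t/5)) = (11*exp(2*B_t + t/5)/5) dt + (2*exp(2*B_t + t/5)) dB_t.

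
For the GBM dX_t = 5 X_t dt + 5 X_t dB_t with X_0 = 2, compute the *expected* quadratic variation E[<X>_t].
E[<X>_t] = 20*exp(35*t)/7 - 20/7

<X>_t = int_0^t (5 * X_s)^2 ds. Taking expectation inside the integral: E[<X>_t] = 5^2 * int_0^t E[X_s^2] ds. For GBM, E[X_s^2] = x_0^2 * exp((2 mu + sigma^2) s). Integrating:
  E[<X>_t] = 5^2 * 2^2 * (exp((2*5 + 5^2) t) - 1) / (2*5 + 5^2)
           = 5^2 * 2^2 * (exp(35 t) - 1) / 35 = 20*exp(35*t)/7 - 20/7.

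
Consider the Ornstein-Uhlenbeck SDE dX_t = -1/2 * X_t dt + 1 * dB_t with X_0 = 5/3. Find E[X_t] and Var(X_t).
E[X_t] = 5*exp(-t/2)/3; Var(X_t) = 1 - exp(-t)

The OU SDE dX = -theta X dt + sigma dB admits the integrating factor exp(theta t): d(exp(theta t) X_t) = sigma exp(theta t) dB_t. Integrating from 0 to t:
  X_t = x_0 * exp(-theta t) + sigma * int_0^t exp(-theta (t-s)) dB_s.
The Itô integral has mean 0 and (by the Itô isometry) variance sigma^2 * int_0^t exp(-2 theta (t - s)) ds = sigma^2 * (1 - exp(-2 theta t)) / (2 theta).
With theta = 1/2, sigma = 1, x_0 = 5/3:
  E[X_t] = 5/3 * exp(-1/2 t) = 5*exp(-t/2)/3
  Var(X_t) = (1)^2 * (1 - exp(-2*1/2 t)) / (2 * 1/2) = 1 - exp(-t).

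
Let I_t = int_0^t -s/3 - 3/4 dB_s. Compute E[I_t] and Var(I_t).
E[I_t] = 0; Var(I_t) = t*(16*t^2 + 108*t + 243)/432

The Itô integral of a deterministic integrand f(s) has mean 0 because each increment f(s) * (B_{s+ds} - B_s) has mean 0. By the Itô isometry:
  Var( int_0^t f(s) dB_s ) = E[ (int_0^t f(s) dB_s)^2 ] = int_0^t f(s)^2 ds.
Here f(s) = -s/3 - 3/4, so f(s)^2 = (4*s + 9)^2/144. Integrate:
  int_0^t ((4*s + 9)^2/144) ds = t*(16*t^2 + 108*t + 243)/432.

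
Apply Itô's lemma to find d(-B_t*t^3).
d(-B_t*t^3) = (-3*B_t*t^2) dt + (-t^3) dB_t

Itô's formula for f(t, x): d f(t, B_t) = (f_t + (1/2) f_xx) dt + f_x dB_t. Compute partials of f(t, x) = -t^3*x:
  f_t(t,x)  = -3*t^2*x
  f_x(t,x)  = -t^3
  f_xx(t,x) = 0
Assemble drift = f_t + (1/2) f_xx = -3*t^2*x and diffusion = f_x = -t^3. Substituting x = B_t:
  d(-B_t*t^3) = (-3*B_t*t^2) dt + (-t^3) dB_t.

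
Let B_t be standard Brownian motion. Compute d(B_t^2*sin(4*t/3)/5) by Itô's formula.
d(B_t^2*sin(4*t/3)/5) = (4*B_t^2*cos(4*t/3)/15 + sin(4*t/3)/5) dt + (2*B_t*sin(4*t/3)/5) dB_t

Itô's formula for f(t, x): d f(t, B_t) = (f_t + (1/2) f_xx) dt + f_x dB_t. Compute partials of f(t, x) = x^2*sin(4*t/3)/5:
  f_t(t,x)  = 4*x^2*cos(4*t/3)/15
  f_x(t,x)  = 2*x*sin(4*t/3)/5
  f_xx(t,x) = 2*sin(4*t/3)/5
Assemble drift = f_t + (1/2) f_xx = 4*x^2*cos(4*t/3)/15 + sin(4*t/3)/5 and diffusion = f_x = 2*x*sin(4*t/3)/5. Substituting x = B_t:
  d(B_t^2*sin(4*t/3)/5) = (4*B_t^2*cos(4*t/3)/15 + sin(4*t/3)/5) dt + (2*B_t*sin(4*t/3)/5) dB_t.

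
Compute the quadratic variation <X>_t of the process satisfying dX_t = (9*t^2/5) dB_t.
<X>_t = 81*t^5/125

For an Itô process dX_t = a(t) dt + b(t) dB_t, the quadratic variation is <X>_t = int_0^t b(s)^2 ds (the drift term does not contribute). Here b(s) = 9*s^2/5, so
  b(s)^2 = 81*s^4/25.
Integrating from 0 to t:
  <X>_t = int_0^t (81*s^4/25) ds = 81*t^5/125.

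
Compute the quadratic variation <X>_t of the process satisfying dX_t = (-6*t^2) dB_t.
<X>_t = 36*t^5/5

For an Itô process dX_t = a(t) dt + b(t) dB_t, the quadratic variation is <X>_t = int_0^t b(s)^2 ds (the drift term does not contribute). Here b(s) = -6*s^2, so
  b(s)^2 = 36*s^4.
Integrating from 0 to t:
  <X>_t = int_0^t (36*s^4) ds = 36*t^5/5.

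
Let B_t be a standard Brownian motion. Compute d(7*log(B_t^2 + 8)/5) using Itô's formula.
d(7*log(B_t^2 + 8)/5) = (7*(8 - B_t^2)/(5*(B_t^2 + 8)^2)) dt + (14*B_t/(5*(B_t^2 + 8))) dB_t

Itô's formula for f(B_t) gives d f(B_t) = f'(B_t) dB_t + (1/2) f''(B_t) dt. Compute derivatives of f(x) = 7*log(x^2 + 8)/5:
  f'(x)  = 14*x/(5*(x^2 + 8))
  f''(x) = 14*(8 - x^2)/(5*(x^2 + 8)^2)
Substitute x = B_t and multiply the f'' term by 1/2:
  drift     = (1/2) * (14*(8 - x^2)/(5*(x^2 + 8)^2)) evaluated at B_t = 7*(8 - B_t^2)/(5*(B_t^2 + 8)^2)
  diffusion = (14*x/(5*(x^2 + 8))) evaluated at B_t = 14*B_t/(5*(B_t^2 + 8))
Therefore d(7*log(B_t^2 + 8)/5) = (7*(8 - B_t^2)/(5*(B_t^2 + 8)^2)) dt + (14*B_t/(5*(B_t^2 + 8))) dB_t.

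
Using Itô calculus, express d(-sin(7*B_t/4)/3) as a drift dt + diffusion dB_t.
d(-sin(7*B_t/4)/3) = (49*sin(7*B_t/4)/96) dt + (-7*cos(7*B_t/4)/12) dB_t

Itô's formula for f(B_t) gives d f(B_t) = f'(B_t) dB_t + (1/2) f''(B_t) dt. Compute derivatives of f(x) = -sin(7*x/4)/3:
  f'(x)  = -7*cos(7*x/4)/12
  f''(x) = 49*sin(7*x/4)/48
Substitute x = B_t and multiply the f'' term by 1/2:
  drift     = (1/2) * (49*sin(7*x/4)/48) evaluated at B_t = 49*sin(7*B_t/4)/96
  diffusion = (-7*cos(7*x/4)/12) evaluated at B_t = -7*cos(7*B_t/4)/12
Therefore d(-sin(7*B_t/4)/3) = (49*sin(7*B_t/4)/96) dt + (-7*cos(7*B_t/4)/12) dB_t.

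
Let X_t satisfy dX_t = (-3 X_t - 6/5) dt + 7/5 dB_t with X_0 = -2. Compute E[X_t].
E[X_t] = -2/5 - 8*exp(-3*t)/5

Taking expectations and using E[dB_t] = 0, the mean m(t) = E[X_t] satisfies the ODE m'(t) = a m(t) + b with m(0) = x_0. With a = -3, b = -6/5, x_0 = -2, the solution is
  m(t) = x_0 * exp(a t) + (b/a) * (exp(a t) - 1)
       = (-2) * exp((-3) t) + ((-6/5)/(-3)) * (exp((-3) t) - 1)
       = -2/5 - 8*exp(-3*t)/5.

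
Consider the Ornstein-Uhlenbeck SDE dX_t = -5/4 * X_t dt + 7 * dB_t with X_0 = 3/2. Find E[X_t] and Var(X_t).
E[X_t] = 3*exp(-5*t/4)/2; Var(X_t) = 98/5 - 98*exp(-5*t/2)/5

The OU SDE dX = -theta X dt + sigma dB admits the integrating factor exp(theta t): d(exp(theta t) X_t) = sigma exp(theta t) dB_t. Integrating from 0 to t:
  X_t = x_0 * exp(-theta t) + sigma * int_0^t exp(-theta (t-s)) dB_s.
The Itô integral has mean 0 and (by the Itô isometry) variance sigma^2 * int_0^t exp(-2 theta (t - s)) ds = sigma^2 * (1 - exp(-2 theta t)) / (2 theta).
With theta = 5/4, sigma = 7, x_0 = 3/2:
  E[X_t] = 3/2 * exp(-5/4 t) = 3*exp(-5*t/4)/2
  Var(X_t) = (7)^2 * (1 - exp(-2*5/4 t)) / (2 * 5/4) = 98/5 - 98*exp(-5*t/2)/5.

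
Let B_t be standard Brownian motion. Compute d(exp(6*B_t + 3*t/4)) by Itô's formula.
d(exp(6*B_t + 3*t/4)) = (75*exp(6*B_t + 3*t/4)/4) dt + (6*exp(6*B_t + 3*t/4)) dB_t

Itô's formula for f(t, x): d f(t, B_t) = (f_t + (1/2) f_xx) dt + f_x dB_t. Compute partials of f(t, x) = exp(3*t/4 + 6*x):
  f_t(t,x)  = 3*exp(3*t/4 + 6*x)/4
  f_x(t,x)  = 6*exp(3*t/4 + 6*x)
  f_xx(t,x) = 36*exp(3*t/4 + 6*x)
Assemble drift = f_t + (1/2) f_xx = 75*exp(3*t/4 + 6*x)/4 and diffusion = f_x = 6*exp(3*t/4 + 6*x). Substituting x = B_t:
  d(exp(6*B_t + 3*t/4)) = (75*exp(6*B_t + 3*t/4)/4) dt + (6*exp(6*B_t + 3*t/4)) dB_t.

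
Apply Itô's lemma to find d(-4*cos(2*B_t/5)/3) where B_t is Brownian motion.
d(-4*cos(2*B_t/5)/3) = (8*cos(2*B_t/5)/75) dt + (8*sin(2*B_t/5)/15) dB_t

Itô's formula for f(B_t) gives d f(B_t) = f'(B_t) dB_t + (1/2) f''(B_t) dt. Compute derivatives of f(x) = -4*cos(2*x/5)/3:
  f'(x)  = 8*sin(2*x/5)/15
  f''(x) = 16*cos(2*x/5)/75
Substitute x = B_t and multiply the f'' term by 1/2:
  drift     = (1/2) * (16*cos(2*x/5)/75) evaluated at B_t = 8*cos(2*B_t/5)/75
  diffusion = (8*sin(2*x/5)/15) evaluated at B_t = 8*sin(2*B_t/5)/15
Therefore d(-4*cos(2*B_t/5)/3) = (8*cos(2*B_t/5)/75) dt + (8*sin(2*B_t/5)/15) dB_t.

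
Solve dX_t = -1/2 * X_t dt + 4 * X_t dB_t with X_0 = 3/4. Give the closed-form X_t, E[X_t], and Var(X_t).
X_t = 3/4 * exp((-17/2) t + (4) B_t); E[X_t] = 3*exp(-t/2)/4; Var(X_t) = (9*exp(16*t) - 9)*exp(-t)/16

For GBM dX = mu X dt + sigma X dB with X_0 = x_0, apply Itô to Y = log X: dY = (mu - sigma^2/2) dt + sigma dB, so Y_t = log(x_0) + (mu - sigma^2/2) t + sigma B_t and hence X_t = x_0 * exp((mu - sigma^2/2) t + sigma B_t).
With mu = -1/2, sigma = 4, x_0 = 3/4, this gives:
  X_t = 3/4 * exp((-17/2) * t + (4) * B_t).
Since sigma*B_t ~ Normal(0, sigma^2 t), E[exp(sigma*B_t)] = exp(sigma^2 t / 2); so E[X_t] = x_0 * exp((mu - sigma^2/2) t) * exp(sigma^2 t / 2) = x_0 * exp(mu t) = 3*exp(-t/2)/4.
Var(X_t) = E[X_t^2] - (E[X_t])^2 = x_0^2 * exp(2 mu t) * (exp(sigma^2 t) - 1) = (9*exp(16*t) - 9)*exp(-t)/16.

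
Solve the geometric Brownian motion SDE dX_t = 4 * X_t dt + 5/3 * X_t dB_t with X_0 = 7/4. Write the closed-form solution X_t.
X_t = 7/4 * exp((47/18) * t + (5/3) * B_t)

For GBM dX = mu X dt + sigma X dB with X_0 = x_0, apply Itô to Y = log X: dY = (mu - sigma^2/2) dt + sigma dB, so Y_t = log(x_0) + (mu - sigma^2/2) t + sigma B_t and hence X_t = x_0 * exp((mu - sigma^2/2) t + sigma B_t).
With mu = 4, sigma = 5/3, x_0 = 7/4, this gives:
  X_t = 7/4 * exp((47/18) * t + (5/3) * B_t).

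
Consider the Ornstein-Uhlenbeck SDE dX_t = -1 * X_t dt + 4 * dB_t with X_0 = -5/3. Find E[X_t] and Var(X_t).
E[X_t] = -5*exp(-t)/3; Var(X_t) = 8 - 8*exp(-2*t)

The OU SDE dX = -theta X dt + sigma dB admits the integrating factor exp(theta t): d(exp(theta t) X_t) = sigma exp(theta t) dB_t. Integrating from 0 to t:
  X_t = x_0 * exp(-theta t) + sigma * int_0^t exp(-theta (t-s)) dB_s.
The Itô integral has mean 0 and (by the Itô isometry) variance sigma^2 * int_0^t exp(-2 theta (t - s)) ds = sigma^2 * (1 - exp(-2 theta t)) / (2 theta).
With theta = 1, sigma = 4, x_0 = -5/3:
  E[X_t] = -5/3 * exp(-1 t) = -5*exp(-t)/3
  Var(X_t) = (4)^2 * (1 - exp(-2*1 t)) / (2 * 1) = 8 - 8*exp(-2*t).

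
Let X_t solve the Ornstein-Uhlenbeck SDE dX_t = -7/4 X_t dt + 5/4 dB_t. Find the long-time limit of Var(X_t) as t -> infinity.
lim Var(X_t) = 25/56

The OU SDE dX = -theta X dt + sigma dB admits the integrating factor exp(theta t): d(exp(theta t) X_t) = sigma exp(theta t) dB_t. Integrating from 0 to t gives X_t = x_0 * exp(-theta t) + sigma * int_0^t exp(-theta (t-s)) dB_s for any initial x_0. The Itô integral has variance (by the Itô isometry) sigma^2 * int_0^t exp(-2 theta (t - s)) ds = sigma^2 * (1 - exp(-2 theta t)) / (2 theta), independent of x_0.
With theta = 7/4, sigma = 5/4:
  Var(X_t) = (5/4)^2 * (1 - exp(-2*7/4 t)) / (2 * 7/4) = 25/56 - 25*exp(-7*t/2)/56.
As t -> infinity, exp(-2*7/4 t) -> 0, so the stationary variance is sigma^2 / (2 theta) = 25/56.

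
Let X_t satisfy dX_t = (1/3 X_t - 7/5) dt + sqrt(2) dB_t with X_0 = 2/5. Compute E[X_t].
E[X_t] = 21/5 - 19*exp(t/3)/5

Taking expectations and using E[dB_t] = 0, the mean m(t) = E[X_t] satisfies the ODE m'(t) = a m(t) + b with m(0) = x_0. With a = 1/3, b = -7/5, x_0 = 2/5, the solution is
  m(t) = x_0 * exp(a t) + (b/a) * (exp(a t) - 1)
       = (2/5) * exp((1/3) t) + ((-7/5)/(1/3)) * (exp((1/3) t) - 1)
       = 21/5 - 19*exp(t/3)/5.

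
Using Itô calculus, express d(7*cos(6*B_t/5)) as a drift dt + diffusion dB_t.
d(7*cos(6*B_t/5)) = (-126*cos(6*B_t/5)/25) dt + (-42*sin(6*B_t/5)/5) dB_t

Itô's formula for f(B_t) gives d f(B_t) = f'(B_t) dB_t + (1/2) f''(B_t) dt. Compute derivatives of f(x) = 7*cos(6*x/5):
  f'(x)  = -42*sin(6*x/5)/5
  f''(x) = -252*cos(6*x/5)/25
Substitute x = B_t and multiply the f'' term by 1/2:
  drift     = (1/2) * (-252*cos(6*x/5)/25) evaluated at B_t = -126*cos(6*B_t/5)/25
  diffusion = (-42*sin(6*x/5)/5) evaluated at B_t = -42*sin(6*B_t/5)/5
Therefore d(7*cos(6*B_t/5)) = (-126*cos(6*B_t/5)/25) dt + (-42*sin(6*B_t/5)/5) dB_t.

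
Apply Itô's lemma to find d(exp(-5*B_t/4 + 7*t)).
d(exp(-5*B_t/4 + 7*t)) = (249*exp(-5*B_t/4 + 7*t)/32) dt + (-5*exp(-5*B_t/4 + 7*t)/4) dB_t

Itô's formula for f(t, x): d f(t, B_t) = (f_t + (1/2) f_xx) dt + f_x dB_t. Compute partials of f(t, x) = exp(7*t - 5*x/4):
  f_t(t,x)  = 7*exp(7*t - 5*x/4)
  f_x(t,x)  = -5*exp(7*t - 5*x/4)/4
  f_xx(t,x) = 25*exp(7*t - 5*x/4)/16
Assemble drift = f_t + (1/2) f_xx = 249*exp(7*t - 5*x/4)/32 and diffusion = f_x = -5*exp(7*t - 5*x/4)/4. Substituting x = B_t:
  d(exp(-5*B_t/4 + 7*t)) = (249*exp(-5*B_t/4 + 7*t)/32) dt + (-5*exp(-5*B_t/4 + 7*t)/4) dB_t.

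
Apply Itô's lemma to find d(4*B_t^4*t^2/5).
d(4*B_t^4*t^2/5) = (8*B_t^2*t*(B_t^2 + 3*t)/5) dt + (16*B_t^3*t^2/5) dB_t

Itô's formula for f(t, x): d f(t, B_t) = (f_t + (1/2) f_xx) dt + f_x dB_t. Compute partials of f(t, x) = 4*t^2*x^4/5:
  f_t(t,x)  = 8*t*x^4/5
  f_x(t,x)  = 16*t^2*x^3/5
  f_xx(t,x) = 48*t^2*x^2/5
Assemble drift = f_t + (1/2) f_xx = 8*t*x^2*(3*t + x^2)/5 and diffusion = f_x = 16*t^2*x^3/5. Substituting x = B_t:
  d(4*B_t^4*t^2/5) = (8*B_t^2*t*(B_t^2 + 3*t)/5) dt + (16*B_t^3*t^2/5) dB_t.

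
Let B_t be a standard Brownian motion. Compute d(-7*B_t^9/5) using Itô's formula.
d(-7*B_t^9/5) = (-252*B_t^7/5) dt + (-63*B_t^8/5) dB_t

Itô's formula for f(B_t) gives d f(B_t) = f'(B_t) dB_t + (1/2) f''(B_t) dt. Compute derivatives of f(x) = -7*x^9/5:
  f'(x)  = -63*x^8/5
  f''(x) = -504*x^7/5
Substitute x = B_t and multiply the f'' term by 1/2:
  drift     = (1/2) * (-504*x^7/5) evaluated at B_t = -252*B_t^7/5
  diffusion = (-63*x^8/5) evaluated at B_t = -63*B_t^8/5
Therefore d(-7*B_t^9/5) = (-252*B_t^7/5) dt + (-63*B_t^8/5) dB_t.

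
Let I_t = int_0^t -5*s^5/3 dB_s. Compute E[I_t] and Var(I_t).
E[I_t] = 0; Var(I_t) = 25*t^11/99

The Itô integral of a deterministic integrand f(s) has mean 0 because each increment f(s) * (B_{s+ds} - B_s) has mean 0. By the Itô isometry:
  Var( int_0^t f(s) dB_s ) = E[ (int_0^t f(s) dB_s)^2 ] = int_0^t f(s)^2 ds.
Here f(s) = -5*s^5/3, so f(s)^2 = 25*s^10/9. Integrate:
  int_0^t (25*s^10/9) ds = 25*t^11/99.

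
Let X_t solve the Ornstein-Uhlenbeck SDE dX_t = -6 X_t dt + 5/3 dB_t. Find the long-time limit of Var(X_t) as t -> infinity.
lim Var(X_t) = 25/108

The OU SDE dX = -theta X dt + sigma dB admits the integrating factor exp(theta t): d(exp(theta t) X_t) = sigma exp(theta t) dB_t. Integrating from 0 to t gives X_t = x_0 * exp(-theta t) + sigma * int_0^t exp(-theta (t-s)) dB_s for any initial x_0. The Itô integral has variance (by the Itô isometry) sigma^2 * int_0^t exp(-2 theta (t - s)) ds = sigma^2 * (1 - exp(-2 theta t)) / (2 theta), independent of x_0.
With theta = 6, sigma = 5/3:
  Var(X_t) = (5/3)^2 * (1 - exp(-2*6 t)) / (2 * 6) = 25/108 - 25*exp(-12*t)/108.
As t -> infinity, exp(-2*6 t) -> 0, so the stationary variance is sigma^2 / (2 theta) = 25/108.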